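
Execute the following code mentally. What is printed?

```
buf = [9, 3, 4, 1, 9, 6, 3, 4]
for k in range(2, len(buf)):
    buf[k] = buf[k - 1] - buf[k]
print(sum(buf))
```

-63

k=2: buf[2] = 3-4 = -1 → [9, 3, -1, 1, 9, 6, 3, 4]
k=3: buf[3] = (-1)-1 = -2 → [9, 3, -1, -2, 9, 6, 3, 4]
k=4: buf[4] = (-2)-9 = -11 → [9, 3, -1, -2, -11, 6, 3, 4]
k=5: buf[5] = (-11)-6 = -17 → [9, 3, -1, -2, -11, -17, 3, 4]
k=6: buf[6] = (-17)-3 = -20 → [9, 3, -1, -2, -11, -17, -20, 4]
k=7: buf[7] = (-20)-4 = -24 → [9, 3, -1, -2, -11, -17, -20, -24]
sum = -63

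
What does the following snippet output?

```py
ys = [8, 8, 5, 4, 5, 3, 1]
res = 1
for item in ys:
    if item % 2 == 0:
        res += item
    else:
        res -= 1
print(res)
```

item=8: even, res = 1+8 = 9
item=8: even, res = 9+8 = 17
item=5: not even, res = 17-1 = 16
item=4: even, res = 16+4 = 20
item=5: not even, res = 20-1 = 19
item=3: not even, res = 19-1 = 18
item=1: not even, res = 18-1 = 17

17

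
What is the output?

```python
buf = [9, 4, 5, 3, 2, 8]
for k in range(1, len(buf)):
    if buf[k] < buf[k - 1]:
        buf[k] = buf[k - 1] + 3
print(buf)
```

[9, 12, 15, 18, 21, 24]

k=1: 4<9, buf[1] = 9+3 = 12 → [9, 12, 5, 3, 2, 8]
k=2: 5<12, buf[2] = 12+3 = 15 → [9, 12, 15, 3, 2, 8]
k=3: 3<15, buf[3] = 15+3 = 18 → [9, 12, 15, 18, 2, 8]
k=4: 2<18, buf[4] = 18+3 = 21 → [9, 12, 15, 18, 21, 8]
k=5: 8<21, buf[5] = 21+3 = 24 → [9, 12, 15, 18, 21, 24]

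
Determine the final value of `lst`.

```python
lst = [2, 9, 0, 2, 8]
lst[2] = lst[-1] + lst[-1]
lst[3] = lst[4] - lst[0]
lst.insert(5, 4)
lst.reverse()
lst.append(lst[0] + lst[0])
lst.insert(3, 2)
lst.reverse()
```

[8, 2, 9, 16, 2, 6, 8, 4]

lst[2] = lst[-1]+lst[-1] = 8+8 = 16 → [2, 9, 16, 2, 8]
lst[3] = lst[4]-lst[0] = 8-2 = 6 → [2, 9, 16, 6, 8]
insert 4 at 5 → [2, 9, 16, 6, 8, 4]
reverse → [4, 8, 6, 16, 9, 2]
append lst[0]+lst[0] = 4+4 = 8 → [4, 8, 6, 16, 9, 2, 8]
insert 2 at 3 → [4, 8, 6, 2, 16, 9, 2, 8]
reverse → [8, 2, 9, 16, 2, 6, 8, 4]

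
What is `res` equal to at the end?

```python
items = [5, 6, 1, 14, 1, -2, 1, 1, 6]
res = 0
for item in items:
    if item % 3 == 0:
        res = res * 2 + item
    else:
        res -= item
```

-34

item=5: not %3==0, res = 0-5 = -5
item=6: %3==0, res = (-5)*2+6 = -4
item=1: not %3==0, res = (-4)-1 = -5
item=14: not %3==0, res = (-5)-14 = -19
item=1: not %3==0, res = (-19)-1 = -20
item=-2: not %3==0, res = (-20)-(-2) = -18
item=1: not %3==0, res = (-18)-1 = -19
item=1: not %3==0, res = (-19)-1 = -20
item=6: %3==0, res = (-20)*2+6 = -34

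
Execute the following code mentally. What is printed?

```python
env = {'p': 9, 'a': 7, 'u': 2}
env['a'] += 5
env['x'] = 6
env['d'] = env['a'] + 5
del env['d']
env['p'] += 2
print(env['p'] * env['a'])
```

132

env['a'] = 7+5 = 12 → {'p': 9, 'a': 12, 'u': 2}
env['x'] = 6 → {'p': 9, 'a': 12, 'u': 2, 'x': 6}
env['d'] = env['a']+5 = 17 → {'p': 9, 'a': 12, 'u': 2, 'x': 6, 'd': 17}
del 'd' → {'p': 9, 'a': 12, 'u': 2, 'x': 6}
env['p'] = 9+2 = 11 → {'p': 11, 'a': 12, 'u': 2, 'x': 6}
env['p']*env['a'] = 11*12 = 132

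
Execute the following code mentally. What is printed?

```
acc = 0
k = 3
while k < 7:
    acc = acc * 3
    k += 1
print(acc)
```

0

k=3: acc = 0*3 = 0
k=4: acc = 0*3 = 0
k=5: acc = 0*3 = 0
k=6: acc = 0*3 = 0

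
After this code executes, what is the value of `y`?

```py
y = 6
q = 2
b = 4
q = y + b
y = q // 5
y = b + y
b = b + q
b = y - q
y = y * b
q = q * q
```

q = 6+4 = 10
y = 10//5 = 2
y = 4+2 = 6
b = 4+10 = 14
b = 6-10 = -4
y = 6*(-4) = -24
q = 10*10 = 100

-24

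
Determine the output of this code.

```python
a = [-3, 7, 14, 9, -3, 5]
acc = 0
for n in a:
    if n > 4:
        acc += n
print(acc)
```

n=-3: not >4
n=7: >4, acc = 0+7 = 7
n=14: >4, acc = 7+14 = 21
n=9: >4, acc = 21+9 = 30
n=-3: not >4
n=5: >4, acc = 30+5 = 35

35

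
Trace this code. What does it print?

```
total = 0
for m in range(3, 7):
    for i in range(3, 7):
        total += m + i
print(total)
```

m=3,i=3: total = 0+6 = 6
m=3,i=4: total = 6+7 = 13
m=3,i=5: total = 13+8 = 21
m=3,i=6: total = 21+9 = 30
m=4,i=3: total = 30+7 = 37
m=4,i=4: total = 37+8 = 45
m=4,i=5: total = 45+9 = 54
m=4,i=6: total = 54+10 = 64
m=5,i=3: total = 64+8 = 72
m=5,i=4: total = 72+9 = 81
m=5,i=5: total = 81+10 = 91
m=5,i=6: total = 91+11 = 102
m=6,i=3: total = 102+9 = 111
m=6,i=4: total = 111+10 = 121
m=6,i=5: total = 121+11 = 132
m=6,i=6: total = 132+12 = 144

144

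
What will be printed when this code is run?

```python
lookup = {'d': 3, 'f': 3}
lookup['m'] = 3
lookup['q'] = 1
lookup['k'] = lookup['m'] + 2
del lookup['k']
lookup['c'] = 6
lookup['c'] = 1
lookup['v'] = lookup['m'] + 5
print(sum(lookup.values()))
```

19

lookup['m'] = 3 → {'d': 3, 'f': 3, 'm': 3}
lookup['q'] = 1 → {'d': 3, 'f': 3, 'm': 3, 'q': 1}
lookup['k'] = lookup['m']+2 = 5 → {'d': 3, 'f': 3, 'm': 3, 'q': 1, 'k': 5}
del 'k' → {'d': 3, 'f': 3, 'm': 3, 'q': 1}
lookup['c'] = 6 → {'d': 3, 'f': 3, 'm': 3, 'q': 1, 'c': 6}
lookup['c'] = 1 → {'d': 3, 'f': 3, 'm': 3, 'q': 1, 'c': 1}
lookup['v'] = lookup['m']+5 = 8 → {'d': 3, 'f': 3, 'm': 3, 'q': 1, 'c': 1, 'v': 8}
sum of values = 19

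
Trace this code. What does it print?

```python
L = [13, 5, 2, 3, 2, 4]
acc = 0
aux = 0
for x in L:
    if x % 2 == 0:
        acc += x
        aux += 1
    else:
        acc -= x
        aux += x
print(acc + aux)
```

11

x=13: not even, acc = 0-13 = -13; aux=13
x=5: not even, acc = (-13)-5 = -18; aux=18
x=2: even, acc = (-18)+2 = -16; aux=19
x=3: not even, acc = (-16)-3 = -19; aux=22
x=2: even, acc = (-19)+2 = -17; aux=23
x=4: even, acc = (-17)+4 = -13; aux=24
acc+aux = (-13)+24 = 11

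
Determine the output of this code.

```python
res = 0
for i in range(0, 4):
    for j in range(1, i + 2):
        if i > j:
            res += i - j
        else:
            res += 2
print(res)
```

i=0,j=1: not 0>1, res = 0+2 = 2
i=1,j=1: not 1>1, res = 2+2 = 4
i=1,j=2: not 1>2, res = 4+2 = 6
i=2,j=1: 2>1, res = 6+1 = 7
i=2,j=2: not 2>2, res = 7+2 = 9
i=2,j=3: not 2>3, res = 9+2 = 11
i=3,j=1: 3>1, res = 11+2 = 13
i=3,j=2: 3>2, res = 13+1 = 14
i=3,j=3: not 3>3, res = 14+2 = 16
i=3,j=4: not 3>4, res = 16+2 = 18

18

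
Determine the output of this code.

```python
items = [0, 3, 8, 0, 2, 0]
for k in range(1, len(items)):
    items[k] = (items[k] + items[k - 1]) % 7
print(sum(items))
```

23

k=1: items[1] = (3+0)%7 = 3 → [0, 3, 8, 0, 2, 0]
k=2: items[2] = (8+3)%7 = 4 → [0, 3, 4, 0, 2, 0]
k=3: items[3] = (0+4)%7 = 4 → [0, 3, 4, 4, 2, 0]
k=4: items[4] = (2+4)%7 = 6 → [0, 3, 4, 4, 6, 0]
k=5: items[5] = (0+6)%7 = 6 → [0, 3, 4, 4, 6, 6]
sum = 23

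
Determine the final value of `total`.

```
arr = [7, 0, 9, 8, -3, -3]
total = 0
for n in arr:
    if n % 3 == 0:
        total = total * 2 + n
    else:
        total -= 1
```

7

n=7: not %3==0, total = 0-1 = -1
n=0: %3==0, total = (-1)*2+0 = -2
n=9: %3==0, total = (-2)*2+9 = 5
n=8: not %3==0, total = 5-1 = 4
n=-3: %3==0, total = 4*2+(-3) = 5
n=-3: %3==0, total = 5*2+(-3) = 7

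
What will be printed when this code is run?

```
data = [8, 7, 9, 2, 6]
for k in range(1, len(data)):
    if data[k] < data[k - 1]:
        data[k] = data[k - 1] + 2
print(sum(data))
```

k=1: 7<8, data[1] = 8+2 = 10 → [8, 10, 9, 2, 6]
k=2: 9<10, data[2] = 10+2 = 12 → [8, 10, 12, 2, 6]
k=3: 2<12, data[3] = 12+2 = 14 → [8, 10, 12, 14, 6]
k=4: 6<14, data[4] = 14+2 = 16 → [8, 10, 12, 14, 16]
sum = 60

60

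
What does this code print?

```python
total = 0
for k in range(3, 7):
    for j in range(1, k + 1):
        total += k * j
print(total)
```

259

k=3,j=1: total = 0+3 = 3
k=3,j=2: total = 3+6 = 9
k=3,j=3: total = 9+9 = 18
k=4,j=1: total = 18+4 = 22
k=4,j=2: total = 22+8 = 30
k=4,j=3: total = 30+12 = 42
k=4,j=4: total = 42+16 = 58
k=5,j=1: total = 58+5 = 63
k=5,j=2: total = 63+10 = 73
k=5,j=3: total = 73+15 = 88
k=5,j=4: total = 88+20 = 108
k=5,j=5: total = 108+25 = 133
k=6,j=1: total = 133+6 = 139
k=6,j=2: total = 139+12 = 151
k=6,j=3: total = 151+18 = 169
k=6,j=4: total = 169+24 = 193
k=6,j=5: total = 193+30 = 223
k=6,j=6: total = 223+36 = 259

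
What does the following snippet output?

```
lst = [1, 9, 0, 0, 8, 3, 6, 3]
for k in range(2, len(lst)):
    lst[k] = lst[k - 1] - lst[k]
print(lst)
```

[1, 9, 9, 9, 1, -2, -8, -11]

k=2: lst[2] = 9-0 = 9 → [1, 9, 9, 0, 8, 3, 6, 3]
k=3: lst[3] = 9-0 = 9 → [1, 9, 9, 9, 8, 3, 6, 3]
k=4: lst[4] = 9-8 = 1 → [1, 9, 9, 9, 1, 3, 6, 3]
k=5: lst[5] = 1-3 = -2 → [1, 9, 9, 9, 1, -2, 6, 3]
k=6: lst[6] = (-2)-6 = -8 → [1, 9, 9, 9, 1, -2, -8, 3]
k=7: lst[7] = (-8)-3 = -11 → [1, 9, 9, 9, 1, -2, -8, -11]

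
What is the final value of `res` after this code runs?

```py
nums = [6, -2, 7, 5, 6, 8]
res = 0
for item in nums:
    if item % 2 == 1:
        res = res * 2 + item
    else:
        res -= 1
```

9

item=6: not odd, res = 0-1 = -1
item=-2: not odd, res = (-1)-1 = -2
item=7: odd, res = (-2)*2+7 = 3
item=5: odd, res = 3*2+5 = 11
item=6: not odd, res = 11-1 = 10
item=8: not odd, res = 10-1 = 9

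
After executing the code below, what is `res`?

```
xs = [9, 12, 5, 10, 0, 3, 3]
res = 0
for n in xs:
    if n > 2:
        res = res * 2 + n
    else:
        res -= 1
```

n=9: >2, res = 0*2+9 = 9
n=12: >2, res = 9*2+12 = 30
n=5: >2, res = 30*2+5 = 65
n=10: >2, res = 65*2+10 = 140
n=0: not >2, res = 140-1 = 139
n=3: >2, res = 139*2+3 = 281
n=3: >2, res = 281*2+3 = 565

565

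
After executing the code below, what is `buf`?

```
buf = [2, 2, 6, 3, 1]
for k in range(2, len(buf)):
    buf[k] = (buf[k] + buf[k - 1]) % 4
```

[2, 2, 0, 3, 0]

k=2: buf[2] = (6+2)%4 = 0 → [2, 2, 0, 3, 1]
k=3: buf[3] = (3+0)%4 = 3 → [2, 2, 0, 3, 1]
k=4: buf[4] = (1+3)%4 = 0 → [2, 2, 0, 3, 0]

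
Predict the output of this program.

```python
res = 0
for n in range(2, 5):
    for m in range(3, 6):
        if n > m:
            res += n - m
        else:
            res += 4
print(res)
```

33

n=2,m=3: not 2>3, res = 0+4 = 4
n=2,m=4: not 2>4, res = 4+4 = 8
n=2,m=5: not 2>5, res = 8+4 = 12
n=3,m=3: not 3>3, res = 12+4 = 16
n=3,m=4: not 3>4, res = 16+4 = 20
n=3,m=5: not 3>5, res = 20+4 = 24
n=4,m=3: 4>3, res = 24+1 = 25
n=4,m=4: not 4>4, res = 25+4 = 29
n=4,m=5: not 4>5, res = 29+4 = 33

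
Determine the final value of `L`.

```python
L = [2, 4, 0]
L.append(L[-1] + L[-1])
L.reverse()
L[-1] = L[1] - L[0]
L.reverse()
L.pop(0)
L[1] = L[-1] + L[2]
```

[4, 0, 0]

append L[-1]+L[-1] = 0+0 = 0 → [2, 4, 0, 0]
reverse → [0, 0, 4, 2]
L[-1] = L[1]-L[0] = 0-0 = 0 → [0, 0, 4, 0]
reverse → [0, 4, 0, 0]
pop(0) removes 0 → [4, 0, 0]
L[1] = L[-1]+L[2] = 0+0 = 0 → [4, 0, 0]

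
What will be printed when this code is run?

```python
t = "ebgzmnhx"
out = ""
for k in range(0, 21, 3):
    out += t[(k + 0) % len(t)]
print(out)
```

k=0: add t[0]='e' → 'e'
k=3: add t[3]='z' → 'ez'
k=6: add t[6]='h' → 'ezh'
k=9: add t[1]='b' → 'ezhb'
k=12: add t[4]='m' → 'ezhbm'
k=15: add t[7]='x' → 'ezhbmx'
k=18: add t[2]='g' → 'ezhbmxg'

ezhbmxg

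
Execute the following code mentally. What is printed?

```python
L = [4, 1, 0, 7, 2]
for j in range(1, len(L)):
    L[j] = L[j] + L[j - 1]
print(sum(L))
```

j=1: L[1] = 1+4 = 5 → [4, 5, 0, 7, 2]
j=2: L[2] = 0+5 = 5 → [4, 5, 5, 7, 2]
j=3: L[3] = 7+5 = 12 → [4, 5, 5, 12, 2]
j=4: L[4] = 2+12 = 14 → [4, 5, 5, 12, 14]
sum = 40

40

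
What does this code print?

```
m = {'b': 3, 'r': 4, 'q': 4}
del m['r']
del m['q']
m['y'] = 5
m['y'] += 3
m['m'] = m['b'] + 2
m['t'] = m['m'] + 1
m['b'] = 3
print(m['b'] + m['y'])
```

11

del 'r' → {'b': 3, 'q': 4}
del 'q' → {'b': 3}
m['y'] = 5 → {'b': 3, 'y': 5}
m['y'] = 5+3 = 8 → {'b': 3, 'y': 8}
m['m'] = m['b']+2 = 5 → {'b': 3, 'y': 8, 'm': 5}
m['t'] = m['m']+1 = 6 → {'b': 3, 'y': 8, 'm': 5, 't': 6}
m['b'] = 3 → {'b': 3, 'y': 8, 'm': 5, 't': 6}
m['b']+m['y'] = 3+8 = 11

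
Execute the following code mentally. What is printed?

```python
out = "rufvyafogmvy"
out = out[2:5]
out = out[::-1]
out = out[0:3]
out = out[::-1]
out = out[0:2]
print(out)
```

fv

slice [2:5] → 'fvy'
reverse → 'yvf'
slice [0:3] → 'yvf'
reverse → 'fvy'
slice [0:2] → 'fv'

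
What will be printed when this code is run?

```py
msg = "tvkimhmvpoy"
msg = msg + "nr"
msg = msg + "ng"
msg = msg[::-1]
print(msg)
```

+ 'nr' → 'tvkimhmvpoynr'
+ 'ng' → 'tvkimhmvpoynrng'
reverse → 'gnrnyopvmhmikvt'

gnrnyopvmhmikvt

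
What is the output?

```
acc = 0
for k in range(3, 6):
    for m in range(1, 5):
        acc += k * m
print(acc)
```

k=3,m=1: acc = 0+3 = 3
k=3,m=2: acc = 3+6 = 9
k=3,m=3: acc = 9+9 = 18
k=3,m=4: acc = 18+12 = 30
k=4,m=1: acc = 30+4 = 34
k=4,m=2: acc = 34+8 = 42
k=4,m=3: acc = 42+12 = 54
k=4,m=4: acc = 54+16 = 70
k=5,m=1: acc = 70+5 = 75
k=5,m=2: acc = 75+10 = 85
k=5,m=3: acc = 85+15 = 100
k=5,m=4: acc = 100+20 = 120

120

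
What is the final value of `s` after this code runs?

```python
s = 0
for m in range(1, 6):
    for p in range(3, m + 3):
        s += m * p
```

250

m=1,p=3: s = 0+3 = 3
m=2,p=3: s = 3+6 = 9
m=2,p=4: s = 9+8 = 17
m=3,p=3: s = 17+9 = 26
m=3,p=4: s = 26+12 = 38
m=3,p=5: s = 38+15 = 53
m=4,p=3: s = 53+12 = 65
m=4,p=4: s = 65+16 = 81
m=4,p=5: s = 81+20 = 101
m=4,p=6: s = 101+24 = 125
m=5,p=3: s = 125+15 = 140
m=5,p=4: s = 140+20 = 160
m=5,p=5: s = 160+25 = 185
m=5,p=6: s = 185+30 = 215
m=5,p=7: s = 215+35 = 250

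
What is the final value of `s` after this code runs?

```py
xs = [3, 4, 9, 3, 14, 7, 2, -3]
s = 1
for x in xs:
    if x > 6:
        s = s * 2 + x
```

79

x=3: not >6
x=4: not >6
x=9: >6, s = 1*2+9 = 11
x=3: not >6
x=14: >6, s = 11*2+14 = 36
x=7: >6, s = 36*2+7 = 79
x=2: not >6
x=-3: not >6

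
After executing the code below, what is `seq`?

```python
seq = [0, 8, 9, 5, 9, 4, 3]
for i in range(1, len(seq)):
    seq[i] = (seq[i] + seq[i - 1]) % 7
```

i=1: seq[1] = (8+0)%7 = 1 → [0, 1, 9, 5, 9, 4, 3]
i=2: seq[2] = (9+1)%7 = 3 → [0, 1, 3, 5, 9, 4, 3]
i=3: seq[3] = (5+3)%7 = 1 → [0, 1, 3, 1, 9, 4, 3]
i=4: seq[4] = (9+1)%7 = 3 → [0, 1, 3, 1, 3, 4, 3]
i=5: seq[5] = (4+3)%7 = 0 → [0, 1, 3, 1, 3, 0, 3]
i=6: seq[6] = (3+0)%7 = 3 → [0, 1, 3, 1, 3, 0, 3]

[0, 1, 3, 1, 3, 0, 3]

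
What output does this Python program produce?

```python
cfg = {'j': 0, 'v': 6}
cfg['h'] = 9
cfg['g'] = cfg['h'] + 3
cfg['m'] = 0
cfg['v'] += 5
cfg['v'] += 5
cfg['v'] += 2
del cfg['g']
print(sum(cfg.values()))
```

27

cfg['h'] = 9 → {'j': 0, 'v': 6, 'h': 9}
cfg['g'] = cfg['h']+3 = 12 → {'j': 0, 'v': 6, 'h': 9, 'g': 12}
cfg['m'] = 0 → {'j': 0, 'v': 6, 'h': 9, 'g': 12, 'm': 0}
cfg['v'] = 6+5 = 11 → {'j': 0, 'v': 11, 'h': 9, 'g': 12, 'm': 0}
cfg['v'] = 11+5 = 16 → {'j': 0, 'v': 16, 'h': 9, 'g': 12, 'm': 0}
cfg['v'] = 16+2 = 18 → {'j': 0, 'v': 18, 'h': 9, 'g': 12, 'm': 0}
del 'g' → {'j': 0, 'v': 18, 'h': 9, 'm': 0}
sum of values = 27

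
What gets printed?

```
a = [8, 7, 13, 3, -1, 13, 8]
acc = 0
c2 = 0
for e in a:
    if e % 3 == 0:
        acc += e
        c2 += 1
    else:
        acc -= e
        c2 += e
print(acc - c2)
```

-94

e=8: not %3==0, acc = 0-8 = -8; c2=8
e=7: not %3==0, acc = (-8)-7 = -15; c2=15
e=13: not %3==0, acc = (-15)-13 = -28; c2=28
e=3: %3==0, acc = (-28)+3 = -25; c2=29
e=-1: not %3==0, acc = (-25)-(-1) = -24; c2=28
e=13: not %3==0, acc = (-24)-13 = -37; c2=41
e=8: not %3==0, acc = (-37)-8 = -45; c2=49
acc-c2 = (-45)-49 = -94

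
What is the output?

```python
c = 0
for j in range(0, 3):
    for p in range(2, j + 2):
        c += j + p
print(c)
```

j=1,p=2: c = 0+3 = 3
j=2,p=2: c = 3+4 = 7
j=2,p=3: c = 7+5 = 12

12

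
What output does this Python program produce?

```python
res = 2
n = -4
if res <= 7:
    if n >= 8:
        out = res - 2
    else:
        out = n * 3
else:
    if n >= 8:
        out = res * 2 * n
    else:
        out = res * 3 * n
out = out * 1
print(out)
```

res=2, n=-4
res <= 7 is True; n >= 8 is False
→ out = n * 3 = -12
out = (-12)*1 = -12

-12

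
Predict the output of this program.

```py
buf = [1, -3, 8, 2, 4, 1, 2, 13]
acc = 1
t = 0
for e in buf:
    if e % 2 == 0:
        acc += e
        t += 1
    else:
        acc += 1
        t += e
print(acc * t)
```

e=1: not even, acc = 1+1 = 2; t=1
e=-3: not even, acc = 2+1 = 3; t=-2
e=8: even, acc = 3+8 = 11; t=-1
e=2: even, acc = 11+2 = 13; t=0
e=4: even, acc = 13+4 = 17; t=1
e=1: not even, acc = 17+1 = 18; t=2
e=2: even, acc = 18+2 = 20; t=3
e=13: not even, acc = 20+1 = 21; t=16
acc*t = 21*16 = 336

336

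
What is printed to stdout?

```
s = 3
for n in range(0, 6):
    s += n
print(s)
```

18

n=0: s = 3+0 = 3
n=1: s = 3+1 = 4
n=2: s = 4+2 = 6
n=3: s = 6+3 = 9
n=4: s = 9+4 = 13
n=5: s = 13+5 = 18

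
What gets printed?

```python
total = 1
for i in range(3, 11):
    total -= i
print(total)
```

i=3: total = 1-3 = -2
i=4: total = (-2)-4 = -6
i=5: total = (-6)-5 = -11
i=6: total = (-11)-6 = -17
i=7: total = (-17)-7 = -24
i=8: total = (-24)-8 = -32
i=9: total = (-32)-9 = -41
i=10: total = (-41)-10 = -51

-51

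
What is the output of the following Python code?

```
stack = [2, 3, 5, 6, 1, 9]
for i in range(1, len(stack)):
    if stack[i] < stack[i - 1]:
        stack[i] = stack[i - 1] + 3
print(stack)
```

[2, 3, 5, 6, 9, 9]

i=1: 3>=2, unchanged → [2, 3, 5, 6, 1, 9]
i=2: 5>=3, unchanged → [2, 3, 5, 6, 1, 9]
i=3: 6>=5, unchanged → [2, 3, 5, 6, 1, 9]
i=4: 1<6, stack[4] = 6+3 = 9 → [2, 3, 5, 6, 9, 9]
i=5: 9>=9, unchanged → [2, 3, 5, 6, 9, 9]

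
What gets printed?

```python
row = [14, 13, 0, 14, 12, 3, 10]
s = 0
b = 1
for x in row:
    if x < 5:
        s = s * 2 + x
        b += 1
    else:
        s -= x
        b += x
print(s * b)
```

-11022

x=14: not <5, s = 0-14 = -14; b=15
x=13: not <5, s = (-14)-13 = -27; b=28
x=0: <5, s = (-27)*2+0 = -54; b=29
x=14: not <5, s = (-54)-14 = -68; b=43
x=12: not <5, s = (-68)-12 = -80; b=55
x=3: <5, s = (-80)*2+3 = -157; b=56
x=10: not <5, s = (-157)-10 = -167; b=66
s*b = (-167)*66 = -11022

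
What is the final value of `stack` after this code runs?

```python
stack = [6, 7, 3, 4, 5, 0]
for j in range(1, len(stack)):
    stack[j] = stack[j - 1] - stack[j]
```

[6, -1, -4, -8, -13, -13]

j=1: stack[1] = 6-7 = -1 → [6, -1, 3, 4, 5, 0]
j=2: stack[2] = (-1)-3 = -4 → [6, -1, -4, 4, 5, 0]
j=3: stack[3] = (-4)-4 = -8 → [6, -1, -4, -8, 5, 0]
j=4: stack[4] = (-8)-5 = -13 → [6, -1, -4, -8, -13, 0]
j=5: stack[5] = (-13)-0 = -13 → [6, -1, -4, -8, -13, -13]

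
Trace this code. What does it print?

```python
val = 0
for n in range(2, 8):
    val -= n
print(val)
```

-27

n=2: val = 0-2 = -2
n=3: val = (-2)-3 = -5
n=4: val = (-5)-4 = -9
n=5: val = (-9)-5 = -14
n=6: val = (-14)-6 = -20
n=7: val = (-20)-7 = -27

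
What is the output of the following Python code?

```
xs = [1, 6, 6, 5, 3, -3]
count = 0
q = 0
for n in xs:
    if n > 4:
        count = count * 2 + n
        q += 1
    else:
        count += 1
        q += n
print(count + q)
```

55

n=1: not >4, count = 0+1 = 1; q=1
n=6: >4, count = 1*2+6 = 8; q=2
n=6: >4, count = 8*2+6 = 22; q=3
n=5: >4, count = 22*2+5 = 49; q=4
n=3: not >4, count = 49+1 = 50; q=7
n=-3: not >4, count = 50+1 = 51; q=4
count+q = 51+4 = 55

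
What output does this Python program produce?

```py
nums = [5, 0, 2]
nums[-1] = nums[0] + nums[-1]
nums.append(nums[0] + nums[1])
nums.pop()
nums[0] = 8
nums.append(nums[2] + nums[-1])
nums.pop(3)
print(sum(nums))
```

15

nums[-1] = nums[0]+nums[-1] = 5+2 = 7 → [5, 0, 7]
append nums[0]+nums[1] = 5+0 = 5 → [5, 0, 7, 5]
pop() removes 5 → [5, 0, 7]
nums[0] = 8 → [8, 0, 7]
append nums[2]+nums[-1] = 7+7 = 14 → [8, 0, 7, 14]
pop(3) removes 14 → [8, 0, 7]
sum = 15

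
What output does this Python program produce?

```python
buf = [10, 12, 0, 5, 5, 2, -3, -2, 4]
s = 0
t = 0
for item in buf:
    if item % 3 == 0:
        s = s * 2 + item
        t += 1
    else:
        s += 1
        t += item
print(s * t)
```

1647

item=10: not %3==0, s = 0+1 = 1; t=10
item=12: %3==0, s = 1*2+12 = 14; t=11
item=0: %3==0, s = 14*2+0 = 28; t=12
item=5: not %3==0, s = 28+1 = 29; t=17
item=5: not %3==0, s = 29+1 = 30; t=22
item=2: not %3==0, s = 30+1 = 31; t=24
item=-3: %3==0, s = 31*2+(-3) = 59; t=25
item=-2: not %3==0, s = 59+1 = 60; t=23
item=4: not %3==0, s = 60+1 = 61; t=27
s*t = 61*27 = 1647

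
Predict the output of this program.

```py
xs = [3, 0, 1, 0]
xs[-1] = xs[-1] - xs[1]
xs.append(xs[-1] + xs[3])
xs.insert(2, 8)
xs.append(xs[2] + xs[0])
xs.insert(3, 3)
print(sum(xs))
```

26

xs[-1] = xs[-1]-xs[1] = 0-0 = 0 → [3, 0, 1, 0]
append xs[-1]+xs[3] = 0+0 = 0 → [3, 0, 1, 0, 0]
insert 8 at 2 → [3, 0, 8, 1, 0, 0]
append xs[2]+xs[0] = 8+3 = 11 → [3, 0, 8, 1, 0, 0, 11]
insert 3 at 3 → [3, 0, 8, 3, 1, 0, 0, 11]
sum = 26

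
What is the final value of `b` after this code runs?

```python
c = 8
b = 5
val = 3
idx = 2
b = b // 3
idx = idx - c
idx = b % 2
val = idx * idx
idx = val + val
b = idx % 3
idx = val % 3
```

2

b = 5//3 = 1
idx = 2-8 = -6
idx = 1%2 = 1
val = 1*1 = 1
idx = 1+1 = 2
b = 2%3 = 2
idx = 1%3 = 1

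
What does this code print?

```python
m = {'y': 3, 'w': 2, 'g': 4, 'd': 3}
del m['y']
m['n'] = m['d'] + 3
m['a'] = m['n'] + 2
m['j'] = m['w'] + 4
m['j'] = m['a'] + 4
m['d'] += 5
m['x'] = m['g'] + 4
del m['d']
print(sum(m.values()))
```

40

del 'y' → {'w': 2, 'g': 4, 'd': 3}
m['n'] = m['d']+3 = 6 → {'w': 2, 'g': 4, 'd': 3, 'n': 6}
m['a'] = m['n']+2 = 8 → {'w': 2, 'g': 4, 'd': 3, 'n': 6, 'a': 8}
m['j'] = m['w']+4 = 6 → {'w': 2, 'g': 4, 'd': 3, 'n': 6, 'a': 8, 'j': 6}
m['j'] = m['a']+4 = 12 → {'w': 2, 'g': 4, 'd': 3, 'n': 6, 'a': 8, 'j': 12}
m['d'] = 3+5 = 8 → {'w': 2, 'g': 4, 'd': 8, 'n': 6, 'a': 8, 'j': 12}
m['x'] = m['g']+4 = 8 → {'w': 2, 'g': 4, 'd': 8, 'n': 6, 'a': 8, 'j': 12, 'x': 8}
del 'd' → {'w': 2, 'g': 4, 'n': 6, 'a': 8, 'j': 12, 'x': 8}
sum of values = 40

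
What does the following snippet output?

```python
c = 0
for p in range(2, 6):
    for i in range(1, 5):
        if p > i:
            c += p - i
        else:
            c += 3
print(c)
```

p=2,i=1: 2>1, c = 0+1 = 1
p=2,i=2: not 2>2, c = 1+3 = 4
p=2,i=3: not 2>3, c = 4+3 = 7
p=2,i=4: not 2>4, c = 7+3 = 10
p=3,i=1: 3>1, c = 10+2 = 12
p=3,i=2: 3>2, c = 12+1 = 13
p=3,i=3: not 3>3, c = 13+3 = 16
p=3,i=4: not 3>4, c = 16+3 = 19
p=4,i=1: 4>1, c = 19+3 = 22
p=4,i=2: 4>2, c = 22+2 = 24
p=4,i=3: 4>3, c = 24+1 = 25
p=4,i=4: not 4>4, c = 25+3 = 28
p=5,i=1: 5>1, c = 28+4 = 32
p=5,i=2: 5>2, c = 32+3 = 35
p=5,i=3: 5>3, c = 35+2 = 37
p=5,i=4: 5>4, c = 37+1 = 38

38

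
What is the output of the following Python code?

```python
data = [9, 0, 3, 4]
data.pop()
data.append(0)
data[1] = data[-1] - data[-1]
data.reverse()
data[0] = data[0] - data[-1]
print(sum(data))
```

3

pop() removes 4 → [9, 0, 3]
append 0 → [9, 0, 3, 0]
data[1] = data[-1]-data[-1] = 0-0 = 0 → [9, 0, 3, 0]
reverse → [0, 3, 0, 9]
data[0] = data[0]-data[-1] = 0-9 = -9 → [-9, 3, 0, 9]
sum = 3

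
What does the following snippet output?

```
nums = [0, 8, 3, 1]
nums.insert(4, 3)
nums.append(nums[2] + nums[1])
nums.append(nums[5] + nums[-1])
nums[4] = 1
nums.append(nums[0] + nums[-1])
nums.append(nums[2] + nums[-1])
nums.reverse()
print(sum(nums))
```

93

insert 3 at 4 → [0, 8, 3, 1, 3]
append nums[2]+nums[1] = 3+8 = 11 → [0, 8, 3, 1, 3, 11]
append nums[5]+nums[-1] = 11+11 = 22 → [0, 8, 3, 1, 3, 11, 22]
nums[4] = 1 → [0, 8, 3, 1, 1, 11, 22]
append nums[0]+nums[-1] = 0+22 = 22 → [0, 8, 3, 1, 1, 11, 22, 22]
append nums[2]+nums[-1] = 3+22 = 25 → [0, 8, 3, 1, 1, 11, 22, 22, 25]
reverse → [25, 22, 22, 11, 1, 1, 3, 8, 0]
sum = 93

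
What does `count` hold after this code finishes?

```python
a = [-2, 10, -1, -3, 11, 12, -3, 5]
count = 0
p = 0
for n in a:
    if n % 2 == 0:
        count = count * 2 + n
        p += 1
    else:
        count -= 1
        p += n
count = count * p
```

192

n=-2: even, count = 0*2+(-2) = -2; p=1
n=10: even, count = (-2)*2+10 = 6; p=2
n=-1: not even, count = 6-1 = 5; p=1
n=-3: not even, count = 5-1 = 4; p=-2
n=11: not even, count = 4-1 = 3; p=9
n=12: even, count = 3*2+12 = 18; p=10
n=-3: not even, count = 18-1 = 17; p=7
n=5: not even, count = 17-1 = 16; p=12
count*p = 16*12 = 192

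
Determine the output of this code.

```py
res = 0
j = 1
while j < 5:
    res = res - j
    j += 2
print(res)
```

-4

j=1: res = 0-1 = -1
j=3: res = (-1)-3 = -4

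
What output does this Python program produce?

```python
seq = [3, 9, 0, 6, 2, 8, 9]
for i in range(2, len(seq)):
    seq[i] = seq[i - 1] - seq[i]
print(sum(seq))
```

2

i=2: seq[2] = 9-0 = 9 → [3, 9, 9, 6, 2, 8, 9]
i=3: seq[3] = 9-6 = 3 → [3, 9, 9, 3, 2, 8, 9]
i=4: seq[4] = 3-2 = 1 → [3, 9, 9, 3, 1, 8, 9]
i=5: seq[5] = 1-8 = -7 → [3, 9, 9, 3, 1, -7, 9]
i=6: seq[6] = (-7)-9 = -16 → [3, 9, 9, 3, 1, -7, -16]
sum = 2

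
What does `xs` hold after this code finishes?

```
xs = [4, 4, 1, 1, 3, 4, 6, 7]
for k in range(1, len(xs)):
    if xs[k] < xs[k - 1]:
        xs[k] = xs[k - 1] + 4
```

k=1: 4>=4, unchanged → [4, 4, 1, 1, 3, 4, 6, 7]
k=2: 1<4, xs[2] = 4+4 = 8 → [4, 4, 8, 1, 3, 4, 6, 7]
k=3: 1<8, xs[3] = 8+4 = 12 → [4, 4, 8, 12, 3, 4, 6, 7]
k=4: 3<12, xs[4] = 12+4 = 16 → [4, 4, 8, 12, 16, 4, 6, 7]
k=5: 4<16, xs[5] = 16+4 = 20 → [4, 4, 8, 12, 16, 20, 6, 7]
k=6: 6<20, xs[6] = 20+4 = 24 → [4, 4, 8, 12, 16, 20, 24, 7]
k=7: 7<24, xs[7] = 24+4 = 28 → [4, 4, 8, 12, 16, 20, 24, 28]

[4, 4, 8, 12, 16, 20, 24, 28]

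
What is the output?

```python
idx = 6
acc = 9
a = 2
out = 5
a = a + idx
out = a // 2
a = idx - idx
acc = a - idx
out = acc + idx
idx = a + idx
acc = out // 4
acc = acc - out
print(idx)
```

6

a = 2+6 = 8
out = 8//2 = 4
a = 6-6 = 0
acc = 0-6 = -6
out = (-6)+6 = 0
idx = 0+6 = 6
acc = 0//4 = 0
acc = 0-0 = 0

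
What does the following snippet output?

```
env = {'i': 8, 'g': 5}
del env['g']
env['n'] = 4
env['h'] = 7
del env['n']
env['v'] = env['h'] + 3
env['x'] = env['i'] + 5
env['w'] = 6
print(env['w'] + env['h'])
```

13

del 'g' → {'i': 8}
env['n'] = 4 → {'i': 8, 'n': 4}
env['h'] = 7 → {'i': 8, 'n': 4, 'h': 7}
del 'n' → {'i': 8, 'h': 7}
env['v'] = env['h']+3 = 10 → {'i': 8, 'h': 7, 'v': 10}
env['x'] = env['i']+5 = 13 → {'i': 8, 'h': 7, 'v': 10, 'x': 13}
env['w'] = 6 → {'i': 8, 'h': 7, 'v': 10, 'x': 13, 'w': 6}
env['w']+env['h'] = 6+7 = 13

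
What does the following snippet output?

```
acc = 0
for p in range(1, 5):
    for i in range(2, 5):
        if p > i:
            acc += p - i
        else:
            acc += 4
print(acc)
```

p=1,i=2: not 1>2, acc = 0+4 = 4
p=1,i=3: not 1>3, acc = 4+4 = 8
p=1,i=4: not 1>4, acc = 8+4 = 12
p=2,i=2: not 2>2, acc = 12+4 = 16
p=2,i=3: not 2>3, acc = 16+4 = 20
p=2,i=4: not 2>4, acc = 20+4 = 24
p=3,i=2: 3>2, acc = 24+1 = 25
p=3,i=3: not 3>3, acc = 25+4 = 29
p=3,i=4: not 3>4, acc = 29+4 = 33
p=4,i=2: 4>2, acc = 33+2 = 35
p=4,i=3: 4>3, acc = 35+1 = 36
p=4,i=4: not 4>4, acc = 36+4 = 40

40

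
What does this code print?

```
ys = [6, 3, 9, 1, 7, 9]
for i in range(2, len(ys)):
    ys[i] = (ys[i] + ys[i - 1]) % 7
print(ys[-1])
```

1

i=2: ys[2] = (9+3)%7 = 5 → [6, 3, 5, 1, 7, 9]
i=3: ys[3] = (1+5)%7 = 6 → [6, 3, 5, 6, 7, 9]
i=4: ys[4] = (7+6)%7 = 6 → [6, 3, 5, 6, 6, 9]
i=5: ys[5] = (9+6)%7 = 1 → [6, 3, 5, 6, 6, 1]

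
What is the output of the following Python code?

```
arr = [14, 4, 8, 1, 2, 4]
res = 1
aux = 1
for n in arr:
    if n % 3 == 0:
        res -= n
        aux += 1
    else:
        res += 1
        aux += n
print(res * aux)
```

n=14: not %3==0, res = 1+1 = 2; aux=15
n=4: not %3==0, res = 2+1 = 3; aux=19
n=8: not %3==0, res = 3+1 = 4; aux=27
n=1: not %3==0, res = 4+1 = 5; aux=28
n=2: not %3==0, res = 5+1 = 6; aux=30
n=4: not %3==0, res = 6+1 = 7; aux=34
res*aux = 7*34 = 238

238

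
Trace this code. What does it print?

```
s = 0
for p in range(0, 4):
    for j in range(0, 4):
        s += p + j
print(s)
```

p=0,j=0: s = 0+0 = 0
p=0,j=1: s = 0+1 = 1
p=0,j=2: s = 1+2 = 3
p=0,j=3: s = 3+3 = 6
p=1,j=0: s = 6+1 = 7
p=1,j=1: s = 7+2 = 9
p=1,j=2: s = 9+3 = 12
p=1,j=3: s = 12+4 = 16
p=2,j=0: s = 16+2 = 18
p=2,j=1: s = 18+3 = 21
p=2,j=2: s = 21+4 = 25
p=2,j=3: s = 25+5 = 30
p=3,j=0: s = 30+3 = 33
p=3,j=1: s = 33+4 = 37
p=3,j=2: s = 37+5 = 42
p=3,j=3: s = 42+6 = 48

48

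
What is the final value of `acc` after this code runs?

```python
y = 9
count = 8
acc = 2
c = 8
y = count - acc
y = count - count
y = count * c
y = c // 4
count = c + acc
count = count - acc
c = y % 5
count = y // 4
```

y = 8-2 = 6
y = 8-8 = 0
y = 8*8 = 64
y = 8//4 = 2
count = 8+2 = 10
count = 10-2 = 8
c = 2%5 = 2
count = 2//4 = 0

2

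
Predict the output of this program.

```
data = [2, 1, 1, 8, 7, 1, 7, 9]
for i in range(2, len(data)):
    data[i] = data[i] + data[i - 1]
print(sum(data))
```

i=2: data[2] = 1+1 = 2 → [2, 1, 2, 8, 7, 1, 7, 9]
i=3: data[3] = 8+2 = 10 → [2, 1, 2, 10, 7, 1, 7, 9]
i=4: data[4] = 7+10 = 17 → [2, 1, 2, 10, 17, 1, 7, 9]
i=5: data[5] = 1+17 = 18 → [2, 1, 2, 10, 17, 18, 7, 9]
i=6: data[6] = 7+18 = 25 → [2, 1, 2, 10, 17, 18, 25, 9]
i=7: data[7] = 9+25 = 34 → [2, 1, 2, 10, 17, 18, 25, 34]
sum = 109

109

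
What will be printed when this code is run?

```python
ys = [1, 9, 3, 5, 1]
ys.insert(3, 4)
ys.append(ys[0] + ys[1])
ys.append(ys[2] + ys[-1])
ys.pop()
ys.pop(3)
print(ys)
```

insert 4 at 3 → [1, 9, 3, 4, 5, 1]
append ys[0]+ys[1] = 1+9 = 10 → [1, 9, 3, 4, 5, 1, 10]
append ys[2]+ys[-1] = 3+10 = 13 → [1, 9, 3, 4, 5, 1, 10, 13]
pop() removes 13 → [1, 9, 3, 4, 5, 1, 10]
pop(3) removes 4 → [1, 9, 3, 5, 1, 10]

[1, 9, 3, 5, 1, 10]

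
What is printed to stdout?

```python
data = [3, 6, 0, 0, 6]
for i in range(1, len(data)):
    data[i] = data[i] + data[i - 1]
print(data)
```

[3, 9, 9, 9, 15]

i=1: data[1] = 6+3 = 9 → [3, 9, 0, 0, 6]
i=2: data[2] = 0+9 = 9 → [3, 9, 9, 0, 6]
i=3: data[3] = 0+9 = 9 → [3, 9, 9, 9, 6]
i=4: data[4] = 6+9 = 15 → [3, 9, 9, 9, 15]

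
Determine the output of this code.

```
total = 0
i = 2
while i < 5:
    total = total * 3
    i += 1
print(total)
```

0

i=2: total = 0*3 = 0
i=3: total = 0*3 = 0
i=4: total = 0*3 = 0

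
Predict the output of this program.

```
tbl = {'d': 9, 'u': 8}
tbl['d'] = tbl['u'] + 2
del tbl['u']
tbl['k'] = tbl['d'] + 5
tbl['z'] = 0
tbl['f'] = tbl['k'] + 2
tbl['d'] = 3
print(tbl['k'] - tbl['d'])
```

12

tbl['d'] = tbl['u']+2 = 10 → {'d': 10, 'u': 8}
del 'u' → {'d': 10}
tbl['k'] = tbl['d']+5 = 15 → {'d': 10, 'k': 15}
tbl['z'] = 0 → {'d': 10, 'k': 15, 'z': 0}
tbl['f'] = tbl['k']+2 = 17 → {'d': 10, 'k': 15, 'z': 0, 'f': 17}
tbl['d'] = 3 → {'d': 3, 'k': 15, 'z': 0, 'f': 17}
tbl['k']-tbl['d'] = 15-3 = 12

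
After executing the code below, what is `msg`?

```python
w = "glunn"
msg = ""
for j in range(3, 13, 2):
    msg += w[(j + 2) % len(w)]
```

'gunln'

j=3: add w[0]='g' → 'g'
j=5: add w[2]='u' → 'gu'
j=7: add w[4]='n' → 'gun'
j=9: add w[1]='l' → 'gunl'
j=11: add w[3]='n' → 'gunln'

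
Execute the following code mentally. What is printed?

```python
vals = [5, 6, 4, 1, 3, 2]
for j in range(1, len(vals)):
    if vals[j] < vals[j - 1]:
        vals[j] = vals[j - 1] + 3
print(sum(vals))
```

j=1: 6>=5, unchanged → [5, 6, 4, 1, 3, 2]
j=2: 4<6, vals[2] = 6+3 = 9 → [5, 6, 9, 1, 3, 2]
j=3: 1<9, vals[3] = 9+3 = 12 → [5, 6, 9, 12, 3, 2]
j=4: 3<12, vals[4] = 12+3 = 15 → [5, 6, 9, 12, 15, 2]
j=5: 2<15, vals[5] = 15+3 = 18 → [5, 6, 9, 12, 15, 18]
sum = 65

65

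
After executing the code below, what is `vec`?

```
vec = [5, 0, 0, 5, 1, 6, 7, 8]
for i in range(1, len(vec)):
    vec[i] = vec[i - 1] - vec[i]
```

i=1: vec[1] = 5-0 = 5 → [5, 5, 0, 5, 1, 6, 7, 8]
i=2: vec[2] = 5-0 = 5 → [5, 5, 5, 5, 1, 6, 7, 8]
i=3: vec[3] = 5-5 = 0 → [5, 5, 5, 0, 1, 6, 7, 8]
i=4: vec[4] = 0-1 = -1 → [5, 5, 5, 0, -1, 6, 7, 8]
i=5: vec[5] = (-1)-6 = -7 → [5, 5, 5, 0, -1, -7, 7, 8]
i=6: vec[6] = (-7)-7 = -14 → [5, 5, 5, 0, -1, -7, -14, 8]
i=7: vec[7] = (-14)-8 = -22 → [5, 5, 5, 0, -1, -7, -14, -22]

[5, 5, 5, 0, -1, -7, -14, -22]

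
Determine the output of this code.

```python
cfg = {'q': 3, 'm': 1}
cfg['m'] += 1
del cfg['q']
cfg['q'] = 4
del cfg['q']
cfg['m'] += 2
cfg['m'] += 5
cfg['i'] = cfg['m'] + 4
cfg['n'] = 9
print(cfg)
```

cfg['m'] = 1+1 = 2 → {'q': 3, 'm': 2}
del 'q' → {'m': 2}
cfg['q'] = 4 → {'m': 2, 'q': 4}
del 'q' → {'m': 2}
cfg['m'] = 2+2 = 4 → {'m': 4}
cfg['m'] = 4+5 = 9 → {'m': 9}
cfg['i'] = cfg['m']+4 = 13 → {'m': 9, 'i': 13}
cfg['n'] = 9 → {'m': 9, 'i': 13, 'n': 9}

{'m': 9, 'i': 13, 'n': 9}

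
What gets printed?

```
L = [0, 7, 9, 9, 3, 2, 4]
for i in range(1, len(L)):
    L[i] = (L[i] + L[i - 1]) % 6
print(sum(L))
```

i=1: L[1] = (7+0)%6 = 1 → [0, 1, 9, 9, 3, 2, 4]
i=2: L[2] = (9+1)%6 = 4 → [0, 1, 4, 9, 3, 2, 4]
i=3: L[3] = (9+4)%6 = 1 → [0, 1, 4, 1, 3, 2, 4]
i=4: L[4] = (3+1)%6 = 4 → [0, 1, 4, 1, 4, 2, 4]
i=5: L[5] = (2+4)%6 = 0 → [0, 1, 4, 1, 4, 0, 4]
i=6: L[6] = (4+0)%6 = 4 → [0, 1, 4, 1, 4, 0, 4]
sum = 14

14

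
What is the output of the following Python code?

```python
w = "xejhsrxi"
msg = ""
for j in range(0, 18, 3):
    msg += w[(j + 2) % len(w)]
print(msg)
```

j=0: add w[2]='j' → 'j'
j=3: add w[5]='r' → 'jr'
j=6: add w[0]='x' → 'jrx'
j=9: add w[3]='h' → 'jrxh'
j=12: add w[6]='x' → 'jrxhx'
j=15: add w[1]='e' → 'jrxhxe'

jrxhxe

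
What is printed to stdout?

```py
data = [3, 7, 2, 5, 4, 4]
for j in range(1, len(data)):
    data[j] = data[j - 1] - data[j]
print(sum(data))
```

j=1: data[1] = 3-7 = -4 → [3, -4, 2, 5, 4, 4]
j=2: data[2] = (-4)-2 = -6 → [3, -4, -6, 5, 4, 4]
j=3: data[3] = (-6)-5 = -11 → [3, -4, -6, -11, 4, 4]
j=4: data[4] = (-11)-4 = -15 → [3, -4, -6, -11, -15, 4]
j=5: data[5] = (-15)-4 = -19 → [3, -4, -6, -11, -15, -19]
sum = -52

-52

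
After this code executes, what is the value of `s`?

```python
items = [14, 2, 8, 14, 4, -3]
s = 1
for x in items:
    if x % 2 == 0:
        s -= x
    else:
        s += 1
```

-40

x=14: even, s = 1-14 = -13
x=2: even, s = (-13)-2 = -15
x=8: even, s = (-15)-8 = -23
x=14: even, s = (-23)-14 = -37
x=4: even, s = (-37)-4 = -41
x=-3: not even, s = (-41)+1 = -40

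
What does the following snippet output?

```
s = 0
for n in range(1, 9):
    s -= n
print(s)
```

-36

n=1: s = 0-1 = -1
n=2: s = (-1)-2 = -3
n=3: s = (-3)-3 = -6
n=4: s = (-6)-4 = -10
n=5: s = (-10)-5 = -15
n=6: s = (-15)-6 = -21
n=7: s = (-21)-7 = -28
n=8: s = (-28)-8 = -36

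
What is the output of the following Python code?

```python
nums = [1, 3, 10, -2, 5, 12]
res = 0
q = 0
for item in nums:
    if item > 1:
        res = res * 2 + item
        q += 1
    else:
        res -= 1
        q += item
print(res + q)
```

69

item=1: not >1, res = 0-1 = -1; q=1
item=3: >1, res = (-1)*2+3 = 1; q=2
item=10: >1, res = 1*2+10 = 12; q=3
item=-2: not >1, res = 12-1 = 11; q=1
item=5: >1, res = 11*2+5 = 27; q=2
item=12: >1, res = 27*2+12 = 66; q=3
res+q = 66+3 = 69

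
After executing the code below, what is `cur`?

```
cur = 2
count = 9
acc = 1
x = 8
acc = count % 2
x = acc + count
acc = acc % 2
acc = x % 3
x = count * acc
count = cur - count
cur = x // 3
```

acc = 9%2 = 1
x = 1+9 = 10
acc = 1%2 = 1
acc = 10%3 = 1
x = 9*1 = 9
count = 2-9 = -7
cur = 9//3 = 3

3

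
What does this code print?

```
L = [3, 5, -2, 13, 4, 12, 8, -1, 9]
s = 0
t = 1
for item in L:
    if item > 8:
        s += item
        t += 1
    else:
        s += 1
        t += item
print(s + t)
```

item=3: not >8, s = 0+1 = 1; t=4
item=5: not >8, s = 1+1 = 2; t=9
item=-2: not >8, s = 2+1 = 3; t=7
item=13: >8, s = 3+13 = 16; t=8
item=4: not >8, s = 16+1 = 17; t=12
item=12: >8, s = 17+12 = 29; t=13
item=8: not >8, s = 29+1 = 30; t=21
item=-1: not >8, s = 30+1 = 31; t=20
item=9: >8, s = 31+9 = 40; t=21
s+t = 40+21 = 61

61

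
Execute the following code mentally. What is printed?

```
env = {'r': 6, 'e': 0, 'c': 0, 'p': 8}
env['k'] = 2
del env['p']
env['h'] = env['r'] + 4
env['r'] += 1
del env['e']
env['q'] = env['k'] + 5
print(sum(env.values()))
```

26

env['k'] = 2 → {'r': 6, 'e': 0, 'c': 0, 'p': 8, 'k': 2}
del 'p' → {'r': 6, 'e': 0, 'c': 0, 'k': 2}
env['h'] = env['r']+4 = 10 → {'r': 6, 'e': 0, 'c': 0, 'k': 2, 'h': 10}
env['r'] = 6+1 = 7 → {'r': 7, 'e': 0, 'c': 0, 'k': 2, 'h': 10}
del 'e' → {'r': 7, 'c': 0, 'k': 2, 'h': 10}
env['q'] = env['k']+5 = 7 → {'r': 7, 'c': 0, 'k': 2, 'h': 10, 'q': 7}
sum of values = 26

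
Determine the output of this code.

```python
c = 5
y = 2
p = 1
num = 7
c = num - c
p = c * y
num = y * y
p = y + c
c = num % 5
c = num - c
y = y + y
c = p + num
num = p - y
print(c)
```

8

c = 7-5 = 2
p = 2*2 = 4
num = 2*2 = 4
p = 2+2 = 4
c = 4%5 = 4
c = 4-4 = 0
y = 2+2 = 4
c = 4+4 = 8
num = 4-4 = 0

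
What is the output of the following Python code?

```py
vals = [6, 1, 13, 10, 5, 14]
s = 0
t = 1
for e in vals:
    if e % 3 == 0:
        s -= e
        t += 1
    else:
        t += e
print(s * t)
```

e=6: %3==0, s = 0-6 = -6; t=2
e=1: not %3==0; t=3
e=13: not %3==0; t=16
e=10: not %3==0; t=26
e=5: not %3==0; t=31
e=14: not %3==0; t=45
s*t = (-6)*45 = -270

-270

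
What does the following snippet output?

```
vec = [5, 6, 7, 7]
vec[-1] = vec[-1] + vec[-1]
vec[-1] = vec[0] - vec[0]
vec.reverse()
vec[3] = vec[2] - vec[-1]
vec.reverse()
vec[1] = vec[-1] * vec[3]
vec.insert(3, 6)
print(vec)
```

vec[-1] = vec[-1]+vec[-1] = 7+7 = 14 → [5, 6, 7, 14]
vec[-1] = vec[0]-vec[0] = 5-5 = 0 → [5, 6, 7, 0]
reverse → [0, 7, 6, 5]
vec[3] = vec[2]-vec[-1] = 6-5 = 1 → [0, 7, 6, 1]
reverse → [1, 6, 7, 0]
vec[1] = vec[-1]*vec[3] = 0*0 = 0 → [1, 0, 7, 0]
insert 6 at 3 → [1, 0, 7, 6, 0]

[1, 0, 7, 6, 0]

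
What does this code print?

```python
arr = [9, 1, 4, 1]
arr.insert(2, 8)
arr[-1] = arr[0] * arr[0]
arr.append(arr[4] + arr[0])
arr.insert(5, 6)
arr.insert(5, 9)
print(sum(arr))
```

208

insert 8 at 2 → [9, 1, 8, 4, 1]
arr[-1] = arr[0]*arr[0] = 9*9 = 81 → [9, 1, 8, 4, 81]
append arr[4]+arr[0] = 81+9 = 90 → [9, 1, 8, 4, 81, 90]
insert 6 at 5 → [9, 1, 8, 4, 81, 6, 90]
insert 9 at 5 → [9, 1, 8, 4, 81, 9, 6, 90]
sum = 208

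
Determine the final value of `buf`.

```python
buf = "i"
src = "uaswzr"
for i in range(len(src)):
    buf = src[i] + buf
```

'rzwsaui'

i=0: prepend 'u' → 'ui'
i=1: prepend 'a' → 'aui'
i=2: prepend 's' → 'saui'
i=3: prepend 'w' → 'wsaui'
i=4: prepend 'z' → 'zwsaui'
i=5: prepend 'r' → 'rzwsaui'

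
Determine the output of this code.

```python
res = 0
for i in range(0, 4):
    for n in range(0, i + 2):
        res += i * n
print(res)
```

45

i=0,n=0: res = 0+0 = 0
i=0,n=1: res = 0+0 = 0
i=1,n=0: res = 0+0 = 0
i=1,n=1: res = 0+1 = 1
i=1,n=2: res = 1+2 = 3
i=2,n=0: res = 3+0 = 3
i=2,n=1: res = 3+2 = 5
i=2,n=2: res = 5+4 = 9
i=2,n=3: res = 9+6 = 15
i=3,n=0: res = 15+0 = 15
i=3,n=1: res = 15+3 = 18
i=3,n=2: res = 18+6 = 24
i=3,n=3: res = 24+9 = 33
i=3,n=4: res = 33+12 = 45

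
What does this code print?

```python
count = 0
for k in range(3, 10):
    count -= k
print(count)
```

-42

k=3: count = 0-3 = -3
k=4: count = (-3)-4 = -7
k=5: count = (-7)-5 = -12
k=6: count = (-12)-6 = -18
k=7: count = (-18)-7 = -25
k=8: count = (-25)-8 = -33
k=9: count = (-33)-9 = -42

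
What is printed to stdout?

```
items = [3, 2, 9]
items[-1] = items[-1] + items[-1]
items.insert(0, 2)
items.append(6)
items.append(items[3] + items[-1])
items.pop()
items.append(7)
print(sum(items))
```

items[-1] = items[-1]+items[-1] = 9+9 = 18 → [3, 2, 18]
insert 2 at 0 → [2, 3, 2, 18]
append 6 → [2, 3, 2, 18, 6]
append items[3]+items[-1] = 18+6 = 24 → [2, 3, 2, 18, 6, 24]
pop() removes 24 → [2, 3, 2, 18, 6]
append 7 → [2, 3, 2, 18, 6, 7]
sum = 38

38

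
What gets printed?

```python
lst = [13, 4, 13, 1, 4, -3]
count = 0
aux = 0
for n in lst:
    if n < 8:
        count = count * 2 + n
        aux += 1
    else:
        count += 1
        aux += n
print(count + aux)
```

95

n=13: not <8, count = 0+1 = 1; aux=13
n=4: <8, count = 1*2+4 = 6; aux=14
n=13: not <8, count = 6+1 = 7; aux=27
n=1: <8, count = 7*2+1 = 15; aux=28
n=4: <8, count = 15*2+4 = 34; aux=29
n=-3: <8, count = 34*2+(-3) = 65; aux=30
count+aux = 65+30 = 95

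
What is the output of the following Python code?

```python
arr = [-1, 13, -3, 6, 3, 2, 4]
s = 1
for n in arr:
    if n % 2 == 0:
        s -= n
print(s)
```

-11

n=-1: not even
n=13: not even
n=-3: not even
n=6: even, s = 1-6 = -5
n=3: not even
n=2: even, s = (-5)-2 = -7
n=4: even, s = (-7)-4 = -11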